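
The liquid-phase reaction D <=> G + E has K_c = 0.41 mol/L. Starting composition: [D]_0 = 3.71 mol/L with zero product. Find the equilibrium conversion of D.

X = 0.282

Let X = conversion of D; extent ξ = 3.71·X mol/L.
Concentrations: [D] = 3.71 − 3.71X; [G] = 3.71X; [E] = 3.71X.
K_c = [G] [E] / ([D]).
Equating to 0.41 mol/L: the physical root is X = 0.282.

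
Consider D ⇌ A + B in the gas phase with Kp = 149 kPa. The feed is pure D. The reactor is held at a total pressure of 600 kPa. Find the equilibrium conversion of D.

Let X = conversion of D (basis 1 mol D); extent of reaction ξ = X.
At extent ξ: n_D = 1 − X; n_A = X; n_B = X.
Total moles n_T = 1 + X.
With p_i = (n_i/n_T)P, Kp = p_A p_B / (p_D).
Substituting and setting equal to 149 kPa gives a polynomial in X; the root in (0,1) is X = 0.446.

X = 0.446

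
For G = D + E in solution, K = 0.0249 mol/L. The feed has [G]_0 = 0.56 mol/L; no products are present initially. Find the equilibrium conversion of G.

X = 0.190

Let X = conversion of G; extent ξ = 0.56·X mol/L.
Concentrations: [G] = 0.56 − 0.56X; [D] = 0.56X; [E] = 0.56X.
K = [D] [E] / ([G]).
Equating to 0.0249 mol/L: the physical root is X = 0.190.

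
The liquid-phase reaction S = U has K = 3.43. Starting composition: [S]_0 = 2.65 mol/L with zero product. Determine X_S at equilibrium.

Let X = conversion of S; extent ξ = 2.65·X mol/L.
Concentrations: [S] = 2.65 − 2.65X; [U] = 2.65X.
K = [U] / ([S]).
Equating to 3.43: the physical root is X = 0.774.

X = 0.774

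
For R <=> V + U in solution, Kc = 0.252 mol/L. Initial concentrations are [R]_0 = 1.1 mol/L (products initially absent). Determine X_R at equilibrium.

Let X = conversion of R; extent ξ = 1.1·X mol/L.
Concentrations: [R] = 1.1 − 1.1X; [V] = 1.1X; [U] = 1.1X.
Kc = [V] [U] / ([R]).
Solving Kc = 0.252 for X ∈ (0,1): X = 0.378.

X = 0.378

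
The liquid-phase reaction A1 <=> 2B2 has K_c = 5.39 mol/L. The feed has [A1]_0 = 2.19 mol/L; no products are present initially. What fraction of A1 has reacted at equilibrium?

X = 0.535

Let X = conversion of A1; extent ξ = 2.19·X mol/L.
Concentrations: [A1] = 2.19 − 2.19X; [B2] = 4.38X.
K_c = [B2]^2 / ([A1]).
Equating to 5.39 mol/L: the physical root is X = 0.535.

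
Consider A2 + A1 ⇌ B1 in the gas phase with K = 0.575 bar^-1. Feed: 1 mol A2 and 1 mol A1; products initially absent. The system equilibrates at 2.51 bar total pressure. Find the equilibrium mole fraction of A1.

Let X = conversion of A2 (basis 1 mol A2); extent of reaction ξ = X.
Species balance: n_A2 = 1 − X; n_A1 = 1 − X; n_B1 = X.
Summing: n_T = 2 − X.
With p_i = (n_i/n_T)P, K = p_B1 / (p_A2 p_A1).
Equating to 0.575 bar^-1 and solving on 0 < X < 1: X = 0.360.
Then n_A1 = 0.64, n_T = 1.64, so y_A1 = 0.390.

y_A1 = 0.390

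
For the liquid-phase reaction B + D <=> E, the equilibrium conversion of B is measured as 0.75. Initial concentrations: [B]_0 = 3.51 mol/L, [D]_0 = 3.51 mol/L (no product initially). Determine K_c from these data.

K_c = 3.42 L/mol

Let X = conversion of B.
Concentrations: [B] = 3.51 − 3.51X; [D] = 3.51 − 3.51X; [E] = 3.51X.
At X = 0.75: [B] = 0.877, [D] = 0.877, [E] = 2.63.
K_c = [E] / ([B] [D]) = 3.42 L/mol.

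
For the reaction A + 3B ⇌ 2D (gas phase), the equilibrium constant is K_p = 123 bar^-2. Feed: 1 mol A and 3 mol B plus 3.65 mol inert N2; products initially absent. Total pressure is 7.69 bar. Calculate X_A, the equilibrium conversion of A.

X = 0.849

Let X = conversion of A (basis 1 mol A); extent of reaction ξ = X.
Mole table: n_A = 1 − X; n_B = 3 − 3X; n_D = 2X; n_I = 3.65 (inert).
Summing: n_T = 7.65 − 2X.
y_i = n_i/n_T, p_i = y_i·P. K_p = p_D^2 / (p_A p_B^3).
Substituting and setting equal to 123 bar^-2 gives a polynomial in X; the root in (0,1) is X = 0.849.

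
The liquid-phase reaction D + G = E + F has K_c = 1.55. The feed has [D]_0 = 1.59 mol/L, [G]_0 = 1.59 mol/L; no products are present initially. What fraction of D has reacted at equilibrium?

Let X = conversion of D; extent ξ = 1.59·X mol/L.
Concentrations: [D] = 1.59 − 1.59X; [G] = 1.59 − 1.59X; [E] = 1.59X; [F] = 1.59X.
K_c = [E] [F] / ([D] [G]).
Equating to 1.55: the physical root is X = 0.555.

X = 0.555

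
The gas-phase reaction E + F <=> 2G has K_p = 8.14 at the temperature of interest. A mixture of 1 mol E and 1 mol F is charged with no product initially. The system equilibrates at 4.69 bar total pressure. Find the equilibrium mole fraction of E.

Take 1 mol E as basis and let X be its fractional conversion, so ξ = X.
Moles: n_E = 1 − X; n_F = 1 − X; n_G = 2X.
n_T stays at 2 (no change in mole number).
Mole fractions y_i = n_i/n_T; K_p = p_G^2 / (p_E p_F) with p_i = y_i·P.
This yields a degree-2 equation in X; solving on (0,1), X = 0.588.
Then n_E = 0.412, n_T = 2, so y_E = 0.206.

y_E = 0.206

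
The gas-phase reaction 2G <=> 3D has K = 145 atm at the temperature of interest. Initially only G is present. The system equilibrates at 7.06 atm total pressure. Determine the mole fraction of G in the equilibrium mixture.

Take 1 mol G as basis and let X be its fractional conversion, so ξ = 0.5X.
Species balance: n_G = 1 − X; n_D = 1.5X.
n_T = Σnᵢ = 1 + 0.5X.
y_i = n_i/n_T, p_i = y_i·P. K = p_D^3 / (p_G^2).
Setting this equal to 145 atm and taking the physical root (0 < X < 1) gives X = 0.768.
Then n_G = 0.232, n_T = 1.38, so y_G = 0.168.

y_G = 0.168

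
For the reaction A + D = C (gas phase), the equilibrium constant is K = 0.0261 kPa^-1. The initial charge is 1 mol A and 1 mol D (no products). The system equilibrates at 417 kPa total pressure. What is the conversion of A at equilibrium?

Basis: 1 mol A initially; let X = conversion of A. Extent ξ = X.
Species balance: n_A = 1 − X; n_D = 1 − X; n_C = X.
Summing: n_T = 2 − X.
With p_i = (n_i/n_T)P, K = p_C / (p_A p_D).
Setting this equal to 0.0261 kPa^-1 and taking the physical root (0 < X < 1) gives X = 0.710.

X = 0.710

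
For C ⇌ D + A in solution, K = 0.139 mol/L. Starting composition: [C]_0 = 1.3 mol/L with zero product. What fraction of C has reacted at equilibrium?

X = 0.278

Let X = conversion of C; extent ξ = 1.3·X mol/L.
Concentrations: [C] = 1.3 − 1.3X; [D] = 1.3X; [A] = 1.3X.
K = [D] [A] / ([C]).
Solving K = 0.139 for X ∈ (0,1): X = 0.278.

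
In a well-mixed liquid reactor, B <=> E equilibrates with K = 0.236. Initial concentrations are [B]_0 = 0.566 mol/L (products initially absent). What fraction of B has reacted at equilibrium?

Let X = conversion of B; extent ξ = 0.566·X mol/L.
Concentrations: [B] = 0.566 − 0.566X; [E] = 0.566X.
K = [E] / ([B]).
Setting equal to 0.236 and solving for X on (0,1) gives X = 0.191.

X = 0.191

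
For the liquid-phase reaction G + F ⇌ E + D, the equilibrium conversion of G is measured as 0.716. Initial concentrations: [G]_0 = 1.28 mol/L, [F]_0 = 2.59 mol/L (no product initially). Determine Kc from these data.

Kc = 1.38

Let X = conversion of G.
Concentrations: [G] = 1.28 − 1.28X; [F] = 2.59 − 1.28X; [E] = 1.28X; [D] = 1.28X.
At X = 0.716: [G] = 0.364, [F] = 1.67, [E] = 0.916, [D] = 0.916.
Kc = [E] [D] / ([G] [F]) = 1.38.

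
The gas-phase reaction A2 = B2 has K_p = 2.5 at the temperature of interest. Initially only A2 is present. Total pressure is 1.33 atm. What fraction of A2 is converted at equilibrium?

Let X = conversion of A2 (basis 1 mol A2); extent of reaction ξ = X.
Mole table: n_A2 = 1 − X; n_B2 = X.
Total moles n_T = 1 (Δν = 0, constant).
Mole fractions y_i = n_i/n_T; K_p = p_B2 / (p_A2) with p_i = y_i·P.
Substituting and setting equal to 2.5 gives a polynomial in X; the root in (0,1) is X = 0.714.

X = 0.714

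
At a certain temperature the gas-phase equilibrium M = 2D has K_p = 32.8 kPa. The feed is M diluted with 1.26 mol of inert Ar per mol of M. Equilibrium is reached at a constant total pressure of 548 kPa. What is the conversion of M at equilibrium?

X = 0.173

Take 1 mol M as basis and let X be its fractional conversion, so ξ = X.
Moles: n_M = 1 − X; n_D = 2X; n_I = 1.26 (inert).
n_T = Σnᵢ = 2.26 + X.
With p_i = (n_i/n_T)P, K_p = p_D^2 / (p_M).
Setting this equal to 32.8 kPa and taking the physical root (0 < X < 1) gives X = 0.173.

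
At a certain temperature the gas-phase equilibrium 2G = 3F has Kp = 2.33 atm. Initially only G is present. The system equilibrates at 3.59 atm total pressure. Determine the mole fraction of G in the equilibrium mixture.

Basis: 1 mol G initially; let X = conversion of G. Extent ξ = 0.5X.
At extent ξ: n_G = 1 − X; n_F = 1.5X.
Summing: n_T = 1 + 0.5X.
With p_i = (n_i/n_T)P, Kp = p_F^3 / (p_G^2).
Equating to 2.33 atm and solving on 0 < X < 1: X = 0.425.
Then n_G = 0.575, n_T = 1.21, so y_G = 0.474.

y_G = 0.474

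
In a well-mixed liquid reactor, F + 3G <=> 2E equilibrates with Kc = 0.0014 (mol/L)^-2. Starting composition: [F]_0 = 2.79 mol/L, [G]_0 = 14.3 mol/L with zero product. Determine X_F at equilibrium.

X = 0.348

Let X = conversion of F; extent ξ = 2.79·X mol/L.
Concentrations: [F] = 2.79 − 2.79X; [G] = 14.3 − 8.37X; [E] = 5.58X.
Kc = [E]^2 / ([F] [G]^3).
Solving Kc = 0.0014 for X ∈ (0,1): X = 0.348.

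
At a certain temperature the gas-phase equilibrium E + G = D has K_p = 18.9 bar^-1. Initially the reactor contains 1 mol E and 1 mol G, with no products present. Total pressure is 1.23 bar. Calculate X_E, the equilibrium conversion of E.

X = 0.797

Take 1 mol E as basis and let X be its fractional conversion, so ξ = X.
Moles: n_E = 1 − X; n_G = 1 − X; n_D = X.
Total moles n_T = 2 − X.
y_i = n_i/n_T, p_i = y_i·P. K_p = p_D / (p_E p_G).
This yields a degree-2 equation in X; solving on (0,1), X = 0.797.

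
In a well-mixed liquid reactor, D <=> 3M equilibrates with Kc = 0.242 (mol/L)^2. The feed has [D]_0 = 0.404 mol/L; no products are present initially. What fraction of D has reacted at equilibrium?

X = 0.332

Let X = conversion of D; extent ξ = 0.404·X mol/L.
Concentrations: [D] = 0.404 − 0.404X; [M] = 1.21X.
Kc = [M]^3 / ([D]).
Equating to 0.242 (mol/L)^2: the physical root is X = 0.332.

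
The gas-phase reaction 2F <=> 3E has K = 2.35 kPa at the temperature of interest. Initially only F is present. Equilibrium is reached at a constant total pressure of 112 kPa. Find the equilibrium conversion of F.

Take 1 mol F as basis and let X be its fractional conversion, so ξ = 0.5X.
Moles: n_F = 1 − X; n_E = 1.5X.
Summing: n_T = 1 + 0.5X.
y_i = n_i/n_T, p_i = y_i·P. K = p_E^3 / (p_F^2).
Substituting and setting equal to 2.35 kPa gives a polynomial in X; the root in (0,1) is X = 0.167.

X = 0.167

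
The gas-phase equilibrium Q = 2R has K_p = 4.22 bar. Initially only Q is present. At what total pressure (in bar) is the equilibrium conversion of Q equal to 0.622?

P = 1.67 bar

Let X = conversion of Q (basis 1 mol Q); extent of reaction ξ = X.
Moles: n_Q = 1 − X; n_R = 2X.
Total moles n_T = 1 + X.
K_p = p_R^2 / (p_Q) with p_i = (n_i/n_T)·P.
At X = 0.622: the mole-fraction product g(X) = Π y_i^ν_i = 2.524. Since K_p = g(X)·P^{1}, P = (K_p/g)^(1/1) = (4.22/2.524)^(1/1) = 1.67 bar.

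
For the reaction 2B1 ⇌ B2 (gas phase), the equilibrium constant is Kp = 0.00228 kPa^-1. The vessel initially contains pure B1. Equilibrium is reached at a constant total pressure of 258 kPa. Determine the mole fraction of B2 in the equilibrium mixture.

y_B2 = 0.294

Take 1 mol B1 as basis and let X be its fractional conversion, so ξ = 0.5X.
Species balance: n_B1 = 1 − X; n_B2 = 0.5X.
Summing: n_T = 1 − 0.5X.
y_i = n_i/n_T, p_i = y_i·P. Kp = p_B2 / (p_B1^2).
Setting this equal to 0.00228 kPa^-1 and taking the physical root (0 < X < 1) gives X = 0.454.
Then n_B2 = 0.227, n_T = 0.773, so y_B2 = 0.294.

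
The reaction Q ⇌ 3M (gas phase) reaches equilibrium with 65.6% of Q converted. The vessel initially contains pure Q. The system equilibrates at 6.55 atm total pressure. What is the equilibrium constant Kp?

Kp = 178 atm^2

Take 1 mol Q as basis and let X be its fractional conversion, so ξ = X.
At extent ξ: n_Q = 1 − X; n_M = 3X.
n_T = Σnᵢ = 1 + 2X.
At X = 0.656: n_Q = 0.344, n_M = 1.97, n_T = 2.31.
p_i = (n_i/n_T)·P. Kp = p_M^3 / (p_Q) = 178 atm^2.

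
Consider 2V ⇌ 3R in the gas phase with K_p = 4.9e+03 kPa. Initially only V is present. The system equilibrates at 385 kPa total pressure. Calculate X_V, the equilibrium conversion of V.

Let X = conversion of V (basis 1 mol V); extent of reaction ξ = 0.5X.
Moles: n_V = 1 − X; n_R = 1.5X.
Total moles n_T = 1 + 0.5X.
Mole fractions y_i = n_i/n_T; K_p = p_R^3 / (p_V^2) with p_i = y_i·P.
Setting this equal to 4.9e+03 kPa and taking the physical root (0 < X < 1) gives X = 0.727.

X = 0.727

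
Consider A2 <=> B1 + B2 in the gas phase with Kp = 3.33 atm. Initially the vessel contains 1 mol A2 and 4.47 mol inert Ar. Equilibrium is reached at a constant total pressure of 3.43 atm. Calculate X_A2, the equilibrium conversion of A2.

X = 0.876

Let X = conversion of A2 (basis 1 mol A2); extent of reaction ξ = X.
Species balance: n_A2 = 1 − X; n_B1 = X; n_B2 = X; n_I = 4.47 (inert).
Total moles n_T = 5.47 + X.
With p_i = (n_i/n_T)P, Kp = p_B1 p_B2 / (p_A2).
Substituting and setting equal to 3.33 atm gives a polynomial in X; the root in (0,1) is X = 0.876.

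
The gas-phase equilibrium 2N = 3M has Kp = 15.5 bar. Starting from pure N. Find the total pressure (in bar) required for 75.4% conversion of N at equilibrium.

Take 1 mol N as basis and let X be its fractional conversion, so ξ = 0.5X.
Moles: n_N = 1 − X; n_M = 1.5X.
Total moles n_T = 1 + 0.5X.
Kp = p_M^3 / (p_N^2) with p_i = (n_i/n_T)·P.
At X = 0.754: the mole-fraction product g(X) = Π y_i^ν_i = 17.36. Since Kp = g(X)·P^{1}, P = (Kp/g)^(1/1) = (15.5/17.36)^(1/1) = 0.893 bar.

P = 0.893 bar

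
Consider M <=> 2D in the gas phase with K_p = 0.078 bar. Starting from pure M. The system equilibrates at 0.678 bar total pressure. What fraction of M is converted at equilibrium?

X = 0.167

Let X = conversion of M (basis 1 mol M); extent of reaction ξ = X.
At extent ξ: n_M = 1 − X; n_D = 2X.
n_T = Σnᵢ = 1 + X.
With p_i = (n_i/n_T)P, K_p = p_D^2 / (p_M).
Setting this equal to 0.078 bar and taking the physical root (0 < X < 1) gives X = 0.167.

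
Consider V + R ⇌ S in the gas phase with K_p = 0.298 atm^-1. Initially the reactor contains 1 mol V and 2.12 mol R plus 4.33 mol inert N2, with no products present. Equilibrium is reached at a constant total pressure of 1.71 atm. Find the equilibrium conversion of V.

X = 0.122

Take 1 mol V as basis and let X be its fractional conversion, so ξ = X.
Moles: n_V = 1 − X; n_R = 2.12 − X; n_S = X; n_I = 4.33 (inert).
Total moles n_T = 7.45 − X.
With p_i = (n_i/n_T)P, K_p = p_S / (p_V p_R).
This yields a degree-2 equation in X; solving on (0,1), X = 0.122.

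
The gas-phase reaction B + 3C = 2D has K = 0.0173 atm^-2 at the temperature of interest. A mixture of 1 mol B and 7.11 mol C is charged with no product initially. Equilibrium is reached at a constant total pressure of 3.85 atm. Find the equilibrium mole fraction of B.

Let X = conversion of B (basis 1 mol B); extent of reaction ξ = X.
Moles: n_B = 1 − X; n_C = 7.11 − 3X; n_D = 2X.
n_T = Σnᵢ = 8.11 − 2X.
With p_i = (n_i/n_T)P, K = p_D^2 / (p_B p_C^3).
Equating to 0.0173 atm^-2 and solving on 0 < X < 1: X = 0.390.
Then n_B = 0.61, n_T = 7.33, so y_B = 0.083.

y_B = 0.083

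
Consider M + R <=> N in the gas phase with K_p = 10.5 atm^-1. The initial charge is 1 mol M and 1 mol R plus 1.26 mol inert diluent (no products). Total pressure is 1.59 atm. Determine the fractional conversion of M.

Take 1 mol M as basis and let X be its fractional conversion, so ξ = X.
At extent ξ: n_M = 1 − X; n_R = 1 − X; n_N = X; n_I = 1.26 (inert).
Summing: n_T = 3.26 − X.
With p_i = (n_i/n_T)P, K_p = p_N / (p_M p_R).
Equating to 10.5 atm^-1 and solving on 0 < X < 1: X = 0.676.

X = 0.676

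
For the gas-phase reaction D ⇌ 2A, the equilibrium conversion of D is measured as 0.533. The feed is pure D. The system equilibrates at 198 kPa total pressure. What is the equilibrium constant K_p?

K_p = 314 kPa

Let X = conversion of D (basis 1 mol D); extent of reaction ξ = X.
Moles: n_D = 1 − X; n_A = 2X.
n_T = Σnᵢ = 1 + X.
At X = 0.533: n_D = 0.467, n_A = 1.07, n_T = 1.53.
p_i = (n_i/n_T)·P. K_p = p_A^2 / (p_D) = 314 kPa.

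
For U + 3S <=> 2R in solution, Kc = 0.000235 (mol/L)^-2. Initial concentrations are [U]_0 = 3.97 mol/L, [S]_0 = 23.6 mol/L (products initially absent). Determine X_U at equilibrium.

X = 0.292

Let X = conversion of U; extent ξ = 3.97·X mol/L.
Concentrations: [U] = 3.97 − 3.97X; [S] = 23.6 − 11.9X; [R] = 7.94X.
Kc = [R]^2 / ([U] [S]^3).
Solving Kc = 0.000235 for X ∈ (0,1): X = 0.292.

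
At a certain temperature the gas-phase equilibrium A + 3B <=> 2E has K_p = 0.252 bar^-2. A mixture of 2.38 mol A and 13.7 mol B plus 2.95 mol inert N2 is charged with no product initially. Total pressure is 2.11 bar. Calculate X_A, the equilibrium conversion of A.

Basis: 2.38 mol A initially; let X = conversion of A. Extent ξ = 2.38X.
Mole table: n_A = 2.38 − 2.38X; n_B = 13.7 − 7.14X; n_E = 4.76X; n_I = 2.95 (inert).
n_T = Σnᵢ = 19 − 4.76X.
With p_i = (n_i/n_T)P, K_p = p_E^2 / (p_A p_B^3).
Substituting and setting equal to 0.252 bar^-2 gives a polynomial in X; the root in (0,1) is X = 0.484.

X = 0.484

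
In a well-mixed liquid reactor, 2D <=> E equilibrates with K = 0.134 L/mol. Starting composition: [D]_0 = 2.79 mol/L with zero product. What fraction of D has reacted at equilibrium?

X = 0.333

Let X = conversion of D; extent ξ = 2.79X/2 mol/L.
Concentrations: [D] = 2.79 − 2.79X; [E] = 1.4X.
K = [E] / ([D]^2).
This equals 0.134 at X = 0.333 (the root in 0 < X < 1).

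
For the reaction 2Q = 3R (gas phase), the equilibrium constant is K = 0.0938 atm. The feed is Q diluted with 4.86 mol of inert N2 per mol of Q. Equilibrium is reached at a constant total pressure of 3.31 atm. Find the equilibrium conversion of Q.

X = 0.293

Let X = conversion of Q (basis 1 mol Q); extent of reaction ξ = 0.5X.
Moles: n_Q = 1 − X; n_R = 1.5X; n_I = 4.86 (inert).
Total moles n_T = 5.86 + 0.5X.
y_i = n_i/n_T, p_i = y_i·P. K = p_R^3 / (p_Q^2).
Setting this equal to 0.0938 atm and taking the physical root (0 < X < 1) gives X = 0.293.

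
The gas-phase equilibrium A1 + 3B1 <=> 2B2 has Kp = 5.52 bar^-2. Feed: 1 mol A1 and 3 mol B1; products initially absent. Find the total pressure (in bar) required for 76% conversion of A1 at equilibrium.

Basis: 1 mol A1 initially; let X = conversion of A1. Extent ξ = X.
Moles: n_A1 = 1 − X; n_B1 = 3 − 3X; n_B2 = 2X.
Total moles n_T = 4 − 2X.
Kp = p_B2^2 / (p_A1 p_B1^3) with p_i = (n_i/n_T)·P.
At X = 0.76: the mole-fraction product g(X) = Π y_i^ν_i = 158.6. Since Kp = g(X)·P^{-2}, P = (g/Kp)^(1/2) = (158.6/5.52)^(1/2) = 5.36 bar.

P = 5.36 bar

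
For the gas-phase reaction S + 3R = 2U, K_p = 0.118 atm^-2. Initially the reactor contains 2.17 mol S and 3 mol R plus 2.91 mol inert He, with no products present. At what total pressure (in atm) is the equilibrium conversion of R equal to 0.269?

P = 2.64 atm

Let X = conversion of R (basis 3 mol R); extent of reaction ξ = X.
Moles: n_S = 2.17 − X; n_R = 3 − 3X; n_U = 2X; n_I = 2.91 (inert).
Total moles n_T = 8.08 − 2X.
K_p = p_U^2 / (p_S p_R^3) with p_i = (n_i/n_T)·P.
At X = 0.269: the mole-fraction product g(X) = Π y_i^ν_i = 0.8212. Since K_p = g(X)·P^{-2}, P = (g/K_p)^(1/2) = (0.8212/0.118)^(1/2) = 2.64 atm.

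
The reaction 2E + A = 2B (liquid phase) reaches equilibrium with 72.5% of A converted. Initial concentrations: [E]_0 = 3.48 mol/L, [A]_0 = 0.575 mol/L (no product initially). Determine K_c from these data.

Let X = conversion of A.
Concentrations: [E] = 3.48 − 1.15X; [A] = 0.575 − 0.575X; [B] = 1.15X.
At X = 0.725: [E] = 2.65, [A] = 0.158, [B] = 0.834.
K_c = [B]^2 / ([E]^2 [A]) = 0.628 L/mol.

K_c = 0.628 L/mol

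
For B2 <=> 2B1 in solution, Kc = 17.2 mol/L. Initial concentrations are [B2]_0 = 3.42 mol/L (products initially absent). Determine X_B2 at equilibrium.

X = 0.657

Let X = conversion of B2; extent ξ = 3.42·X mol/L.
Concentrations: [B2] = 3.42 − 3.42X; [B1] = 6.84X.
Kc = [B1]^2 / ([B2]).
Solving Kc = 17.2 for X ∈ (0,1): X = 0.657.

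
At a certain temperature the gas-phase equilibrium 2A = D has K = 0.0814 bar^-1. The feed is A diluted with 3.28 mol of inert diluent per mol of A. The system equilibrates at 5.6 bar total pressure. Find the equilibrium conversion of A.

Basis: 1 mol A initially; let X = conversion of A. Extent ξ = 0.5X.
Mole table: n_A = 1 − X; n_D = 0.5X; n_I = 3.28 (inert).
Summing: n_T = 4.28 − 0.5X.
With p_i = (n_i/n_T)P, K = p_D / (p_A^2).
Substituting and setting equal to 0.0814 bar^-1 gives a polynomial in X; the root in (0,1) is X = 0.155.

X = 0.155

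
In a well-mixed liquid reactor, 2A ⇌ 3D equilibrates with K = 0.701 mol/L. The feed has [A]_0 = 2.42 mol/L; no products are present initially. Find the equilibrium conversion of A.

Let X = conversion of A; extent ξ = 2.42X/2 mol/L.
Concentrations: [A] = 2.42 − 2.42X; [D] = 3.63X.
K = [D]^3 / ([A]^2).
Solving K = 0.701 for X ∈ (0,1): X = 0.336.

X = 0.336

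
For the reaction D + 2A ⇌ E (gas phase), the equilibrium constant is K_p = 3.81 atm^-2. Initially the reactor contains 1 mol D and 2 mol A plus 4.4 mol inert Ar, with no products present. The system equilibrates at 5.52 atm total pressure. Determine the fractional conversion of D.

Let X = conversion of D (basis 1 mol D); extent of reaction ξ = X.
At extent ξ: n_D = 1 − X; n_A = 2 − 2X; n_E = X; n_I = 4.4 (inert).
Summing: n_T = 7.4 − 2X.
With p_i = (n_i/n_T)P, K_p = p_E / (p_D p_A^2).
Substituting and setting equal to 3.81 atm^-2 gives a polynomial in X; the root in (0,1) is X = 0.629.

X = 0.629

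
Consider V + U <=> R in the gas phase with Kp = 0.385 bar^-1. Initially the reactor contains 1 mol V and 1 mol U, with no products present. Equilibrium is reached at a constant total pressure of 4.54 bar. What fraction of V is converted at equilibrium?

X = 0.397

Let X = conversion of V (basis 1 mol V); extent of reaction ξ = X.
Species balance: n_V = 1 − X; n_U = 1 − X; n_R = X.
Summing: n_T = 2 − X.
With p_i = (n_i/n_T)P, Kp = p_R / (p_V p_U).
Substituting and setting equal to 0.385 bar^-1 gives a polynomial in X; the root in (0,1) is X = 0.397.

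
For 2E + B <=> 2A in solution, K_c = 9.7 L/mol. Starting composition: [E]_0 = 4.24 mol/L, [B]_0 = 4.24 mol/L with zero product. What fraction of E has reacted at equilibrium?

X = 0.831

Let X = conversion of E; extent ξ = 4.24X/2 mol/L.
Concentrations: [E] = 4.24 − 4.24X; [B] = 4.24 − 2.12X; [A] = 4.24X.
K_c = [A]^2 / ([E]^2 [B]).
Setting equal to 9.7 and solving for X on (0,1) gives X = 0.831.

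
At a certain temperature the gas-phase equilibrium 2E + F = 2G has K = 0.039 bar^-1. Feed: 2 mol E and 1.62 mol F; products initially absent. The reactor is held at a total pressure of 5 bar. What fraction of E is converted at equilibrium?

X = 0.221

Let X = conversion of E (basis 2 mol E); extent of reaction ξ = X.
Mole table: n_E = 2 − 2X; n_F = 1.62 − X; n_G = 2X.
Total moles n_T = 3.62 − X.
y_i = n_i/n_T, p_i = y_i·P. K = p_G^2 / (p_E^2 p_F).
Equating to 0.039 bar^-1 and solving on 0 < X < 1: X = 0.221.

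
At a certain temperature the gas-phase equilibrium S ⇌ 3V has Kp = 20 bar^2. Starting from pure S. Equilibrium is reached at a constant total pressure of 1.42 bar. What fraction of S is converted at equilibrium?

Let X = conversion of S (basis 1 mol S); extent of reaction ξ = X.
Species balance: n_S = 1 − X; n_V = 3X.
Total moles n_T = 1 + 2X.
y_i = n_i/n_T, p_i = y_i·P. Kp = p_V^3 / (p_S).
Setting this equal to 20 bar^2 and taking the physical root (0 < X < 1) gives X = 0.796.

X = 0.796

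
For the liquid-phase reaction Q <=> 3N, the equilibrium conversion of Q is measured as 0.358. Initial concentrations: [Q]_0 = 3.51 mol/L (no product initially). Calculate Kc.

Let X = conversion of Q.
Concentrations: [Q] = 3.51 − 3.51X; [N] = 10.5X.
At X = 0.358: [Q] = 2.25, [N] = 3.77.
Kc = [N]^3 / ([Q]) = 23.8 (mol/L)^2.

Kc = 23.8 (mol/L)^2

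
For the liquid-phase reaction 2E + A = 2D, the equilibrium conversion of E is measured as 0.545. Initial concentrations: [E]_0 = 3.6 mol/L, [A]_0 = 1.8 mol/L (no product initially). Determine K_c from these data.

K_c = 1.75 L/mol

Let X = conversion of E.
Concentrations: [E] = 3.6 − 3.6X; [A] = 1.8 − 1.8X; [D] = 3.6X.
At X = 0.545: [E] = 1.64, [A] = 0.819, [D] = 1.96.
K_c = [D]^2 / ([E]^2 [A]) = 1.75 L/mol.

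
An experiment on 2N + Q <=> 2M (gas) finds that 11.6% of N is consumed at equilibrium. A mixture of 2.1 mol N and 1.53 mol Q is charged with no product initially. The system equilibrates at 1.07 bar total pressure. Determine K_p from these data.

Basis: 2.1 mol N initially; let X = conversion of N. Extent ξ = 1.05X.
Moles: n_N = 2.1 − 2.1X; n_Q = 1.53 − 1.05X; n_M = 2.1X.
Summing: n_T = 3.63 − 1.05X.
At X = 0.116: n_N = 1.86, n_Q = 1.41, n_M = 0.244, n_T = 3.51.
p_i = (n_i/n_T)·P. K_p = p_M^2 / (p_N^2 p_Q) = 0.0401 bar^-1.

K_p = 0.0401 bar^-1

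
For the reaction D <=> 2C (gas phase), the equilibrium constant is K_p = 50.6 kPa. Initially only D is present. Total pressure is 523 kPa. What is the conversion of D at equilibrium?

Basis: 1 mol D initially; let X = conversion of D. Extent ξ = X.
At extent ξ: n_D = 1 − X; n_C = 2X.
n_T = Σnᵢ = 1 + X.
y_i = n_i/n_T, p_i = y_i·P. K_p = p_C^2 / (p_D).
Setting this equal to 50.6 kPa and taking the physical root (0 < X < 1) gives X = 0.154.

X = 0.154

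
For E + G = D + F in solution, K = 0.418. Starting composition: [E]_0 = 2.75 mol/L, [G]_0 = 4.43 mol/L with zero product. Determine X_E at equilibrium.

X = 0.489

Let X = conversion of E; extent ξ = 2.75·X mol/L.
Concentrations: [E] = 2.75 − 2.75X; [G] = 4.43 − 2.75X; [D] = 2.75X; [F] = 2.75X.
K = [D] [F] / ([E] [G]).
Solving K = 0.418 for X ∈ (0,1): X = 0.489.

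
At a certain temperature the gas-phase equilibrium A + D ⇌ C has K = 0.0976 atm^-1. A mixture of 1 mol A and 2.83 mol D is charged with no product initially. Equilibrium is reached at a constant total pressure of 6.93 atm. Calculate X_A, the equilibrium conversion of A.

X = 0.326

Take 1 mol A as basis and let X be its fractional conversion, so ξ = X.
Moles: n_A = 1 − X; n_D = 2.83 − X; n_C = X.
Total moles n_T = 3.83 − X.
With p_i = (n_i/n_T)P, K = p_C / (p_A p_D).
Substituting and setting equal to 0.0976 atm^-1 gives a polynomial in X; the root in (0,1) is X = 0.326.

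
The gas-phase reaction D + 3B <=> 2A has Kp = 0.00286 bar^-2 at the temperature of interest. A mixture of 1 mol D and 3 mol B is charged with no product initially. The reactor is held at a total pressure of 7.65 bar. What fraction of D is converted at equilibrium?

X = 0.192

Let X = conversion of D (basis 1 mol D); extent of reaction ξ = X.
Species balance: n_D = 1 − X; n_B = 3 − 3X; n_A = 2X.
Total moles n_T = 4 − 2X.
y_i = n_i/n_T, p_i = y_i·P. Kp = p_A^2 / (p_D p_B^3).
This yields a degree-4 equation in X; solving on (0,1), X = 0.192.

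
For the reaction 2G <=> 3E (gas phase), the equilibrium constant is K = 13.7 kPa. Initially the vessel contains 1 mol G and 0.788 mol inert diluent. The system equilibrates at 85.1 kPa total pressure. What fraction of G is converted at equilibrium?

X = 0.343

Take 1 mol G as basis and let X be its fractional conversion, so ξ = 0.5X.
Mole table: n_G = 1 − X; n_E = 1.5X; n_I = 0.788 (inert).
n_T = Σnᵢ = 1.79 + 0.5X.
Mole fractions y_i = n_i/n_T; K = p_E^3 / (p_G^2) with p_i = y_i·P.
This yields a degree-3 equation in X; solving on (0,1), X = 0.343.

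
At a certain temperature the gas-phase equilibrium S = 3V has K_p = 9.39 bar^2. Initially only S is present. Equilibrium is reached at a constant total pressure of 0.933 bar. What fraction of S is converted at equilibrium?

Let X = conversion of S (basis 1 mol S); extent of reaction ξ = X.
Moles: n_S = 1 − X; n_V = 3X.
n_T = Σnᵢ = 1 + 2X.
Mole fractions y_i = n_i/n_T; K_p = p_V^3 / (p_S) with p_i = y_i·P.
Substituting and setting equal to 9.39 bar^2 gives a polynomial in X; the root in (0,1) is X = 0.807.

X = 0.807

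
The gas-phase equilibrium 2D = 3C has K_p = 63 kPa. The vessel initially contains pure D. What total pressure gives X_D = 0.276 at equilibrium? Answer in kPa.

P = 530 kPa

Take 1 mol D as basis and let X be its fractional conversion, so ξ = 0.5X.
Moles: n_D = 1 − X; n_C = 1.5X.
Total moles n_T = 1 + 0.5X.
K_p = p_C^3 / (p_D^2) with p_i = (n_i/n_T)·P.
At X = 0.276: the mole-fraction product g(X) = Π y_i^ν_i = 0.119. Since K_p = g(X)·P^{1}, P = (K_p/g)^(1/1) = (63/0.119)^(1/1) = 530 kPa.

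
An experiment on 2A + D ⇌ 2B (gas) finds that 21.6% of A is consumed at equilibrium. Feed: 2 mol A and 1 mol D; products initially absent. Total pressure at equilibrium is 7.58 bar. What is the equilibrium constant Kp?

Take 2 mol A as basis and let X be its fractional conversion, so ξ = X.
At extent ξ: n_A = 2 − 2X; n_D = 1 − X; n_B = 2X.
n_T = Σnᵢ = 3 − X.
At X = 0.216: n_A = 1.57, n_D = 0.784, n_B = 0.432, n_T = 2.78.
p_i = (n_i/n_T)·P. Kp = p_B^2 / (p_A^2 p_D) = 0.0356 bar^-1.

Kp = 0.0356 bar^-1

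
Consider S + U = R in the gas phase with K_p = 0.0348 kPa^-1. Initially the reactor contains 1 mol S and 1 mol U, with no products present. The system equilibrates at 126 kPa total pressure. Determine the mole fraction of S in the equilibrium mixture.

y_S = 0.301

Basis: 1 mol S initially; let X = conversion of S. Extent ξ = X.
At extent ξ: n_S = 1 − X; n_U = 1 − X; n_R = X.
Total moles n_T = 2 − X.
Mole fractions y_i = n_i/n_T; K_p = p_R / (p_S p_U) with p_i = y_i·P.
This yields a degree-2 equation in X; solving on (0,1), X = 0.569.
Then n_S = 0.431, n_T = 1.43, so y_S = 0.301.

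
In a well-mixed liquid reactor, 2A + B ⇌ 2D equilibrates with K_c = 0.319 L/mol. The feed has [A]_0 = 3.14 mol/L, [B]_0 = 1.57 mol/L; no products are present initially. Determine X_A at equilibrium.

Let X = conversion of A; extent ξ = 3.14X/2 mol/L.
Concentrations: [A] = 3.14 − 3.14X; [B] = 1.57 − 1.57X; [D] = 3.14X.
K_c = [D]^2 / ([A]^2 [B]).
Equating to 0.319 L/mol: the physical root is X = 0.361.

X = 0.361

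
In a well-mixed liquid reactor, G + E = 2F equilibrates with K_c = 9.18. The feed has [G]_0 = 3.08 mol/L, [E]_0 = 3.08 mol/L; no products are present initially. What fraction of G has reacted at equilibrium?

X = 0.602

Let X = conversion of G; extent ξ = 3.08·X mol/L.
Concentrations: [G] = 3.08 − 3.08X; [E] = 3.08 − 3.08X; [F] = 6.16X.
K_c = [F]^2 / ([G] [E]).
Equating to 9.18: the physical root is X = 0.602.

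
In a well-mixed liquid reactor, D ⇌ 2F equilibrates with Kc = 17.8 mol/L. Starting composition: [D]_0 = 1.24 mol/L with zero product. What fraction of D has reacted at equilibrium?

X = 0.815

Let X = conversion of D; extent ξ = 1.24·X mol/L.
Concentrations: [D] = 1.24 − 1.24X; [F] = 2.48X.
Kc = [F]^2 / ([D]).
Equating to 17.8 mol/L: the physical root is X = 0.815.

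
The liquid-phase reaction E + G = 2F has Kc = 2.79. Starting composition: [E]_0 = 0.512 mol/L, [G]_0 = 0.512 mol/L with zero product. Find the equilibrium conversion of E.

X = 0.455

Let X = conversion of E; extent ξ = 0.512·X mol/L.
Concentrations: [E] = 0.512 − 0.512X; [G] = 0.512 − 0.512X; [F] = 1.02X.
Kc = [F]^2 / ([E] [G]).
Setting equal to 2.79 and solving for X on (0,1) gives X = 0.455.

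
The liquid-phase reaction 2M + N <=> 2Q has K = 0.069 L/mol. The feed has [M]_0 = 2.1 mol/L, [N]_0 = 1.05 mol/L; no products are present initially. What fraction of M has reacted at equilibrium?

Let X = conversion of M; extent ξ = 2.1X/2 mol/L.
Concentrations: [M] = 2.1 − 2.1X; [N] = 1.05 − 1.05X; [Q] = 2.1X.
K = [Q]^2 / ([M]^2 [N]).
Equating to 0.069 L/mol: the physical root is X = 0.195.

X = 0.195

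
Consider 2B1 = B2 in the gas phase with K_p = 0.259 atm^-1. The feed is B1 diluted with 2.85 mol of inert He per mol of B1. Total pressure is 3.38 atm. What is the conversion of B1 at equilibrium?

X = 0.259

Let X = conversion of B1 (basis 1 mol B1); extent of reaction ξ = 0.5X.
Species balance: n_B1 = 1 − X; n_B2 = 0.5X; n_I = 2.85 (inert).
Summing: n_T = 3.85 − 0.5X.
With p_i = (n_i/n_T)P, K_p = p_B2 / (p_B1^2).
Substituting and setting equal to 0.259 atm^-1 gives a polynomial in X; the root in (0,1) is X = 0.259.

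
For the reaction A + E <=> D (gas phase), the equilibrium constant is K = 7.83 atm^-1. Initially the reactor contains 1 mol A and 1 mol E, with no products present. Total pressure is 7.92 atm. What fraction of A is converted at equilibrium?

X = 0.874

Let X = conversion of A (basis 1 mol A); extent of reaction ξ = X.
Species balance: n_A = 1 − X; n_E = 1 − X; n_D = X.
Total moles n_T = 2 − X.
Mole fractions y_i = n_i/n_T; K = p_D / (p_A p_E) with p_i = y_i·P.
Equating to 7.83 atm^-1 and solving on 0 < X < 1: X = 0.874.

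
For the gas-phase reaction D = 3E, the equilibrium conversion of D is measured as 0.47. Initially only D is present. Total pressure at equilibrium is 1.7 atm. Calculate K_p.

K_p = 4.06 atm^2

Let X = conversion of D (basis 1 mol D); extent of reaction ξ = X.
At extent ξ: n_D = 1 − X; n_E = 3X.
n_T = Σnᵢ = 1 + 2X.
At X = 0.47: n_D = 0.53, n_E = 1.41, n_T = 1.94.
p_i = (n_i/n_T)·P. K_p = p_E^3 / (p_D) = 4.06 atm^2.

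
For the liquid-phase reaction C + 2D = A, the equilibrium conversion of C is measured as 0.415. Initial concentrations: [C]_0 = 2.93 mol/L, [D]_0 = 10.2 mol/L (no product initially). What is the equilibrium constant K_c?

Let X = conversion of C.
Concentrations: [C] = 2.93 − 2.93X; [D] = 10.2 − 5.86X; [A] = 2.93X.
At X = 0.415: [C] = 1.71, [D] = 7.77, [A] = 1.22.
K_c = [A] / ([C] [D]^2) = 0.0118 (mol/L)^-2.

K_c = 0.0118 (mol/L)^-2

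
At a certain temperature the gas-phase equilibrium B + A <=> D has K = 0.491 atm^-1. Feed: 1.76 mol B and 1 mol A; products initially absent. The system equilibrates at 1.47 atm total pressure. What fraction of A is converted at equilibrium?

X = 0.300

Basis: 1 mol A initially; let X = conversion of A. Extent ξ = X.
Mole table: n_B = 1.76 − X; n_A = 1 − X; n_D = X.
Summing: n_T = 2.76 − X.
With p_i = (n_i/n_T)P, K = p_D / (p_B p_A).
Substituting and setting equal to 0.491 atm^-1 gives a polynomial in X; the root in (0,1) is X = 0.300.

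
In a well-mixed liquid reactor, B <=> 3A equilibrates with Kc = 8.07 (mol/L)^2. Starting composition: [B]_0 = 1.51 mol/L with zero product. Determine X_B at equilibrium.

Let X = conversion of B; extent ξ = 1.51·X mol/L.
Concentrations: [B] = 1.51 − 1.51X; [A] = 4.53X.
Kc = [A]^3 / ([B]).
Setting equal to 8.07 and solving for X on (0,1) gives X = 0.423.

X = 0.423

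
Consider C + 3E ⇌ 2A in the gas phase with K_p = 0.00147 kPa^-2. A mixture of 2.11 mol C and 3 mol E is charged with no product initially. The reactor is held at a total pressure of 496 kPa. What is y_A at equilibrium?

y_A = 0.507

Let X = conversion of E (basis 3 mol E); extent of reaction ξ = X.
Species balance: n_C = 2.11 − X; n_E = 3 − 3X; n_A = 2X.
n_T = Σnᵢ = 5.11 − 2X.
Mole fractions y_i = n_i/n_T; K_p = p_A^2 / (p_C p_E^3) with p_i = y_i·P.
Equating to 0.00147 kPa^-2 and solving on 0 < X < 1: X = 0.859.
Then n_A = 1.72, n_T = 3.39, so y_A = 0.507.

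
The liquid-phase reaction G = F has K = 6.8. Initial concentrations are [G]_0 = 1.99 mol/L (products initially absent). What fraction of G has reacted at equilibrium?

X = 0.872

Let X = conversion of G; extent ξ = 1.99·X mol/L.
Concentrations: [G] = 1.99 − 1.99X; [F] = 1.99X.
K = [F] / ([G]).
Solving K = 6.8 for X ∈ (0,1): X = 0.872.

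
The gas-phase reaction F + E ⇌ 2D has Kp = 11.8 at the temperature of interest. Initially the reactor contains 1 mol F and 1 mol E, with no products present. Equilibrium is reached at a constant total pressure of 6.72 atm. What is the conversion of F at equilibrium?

X = 0.632

Basis: 1 mol F initially; let X = conversion of F. Extent ξ = X.
Species balance: n_F = 1 − X; n_E = 1 − X; n_D = 2X.
Since Δν = 0, n_T = 2 throughout.
With p_i = (n_i/n_T)P, Kp = p_D^2 / (p_F p_E).
This yields a degree-2 equation in X; solving on (0,1), X = 0.632.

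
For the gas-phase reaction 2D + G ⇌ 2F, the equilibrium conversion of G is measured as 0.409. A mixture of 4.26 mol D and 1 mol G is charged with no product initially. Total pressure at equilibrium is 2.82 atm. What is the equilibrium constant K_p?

K_p = 0.164 atm^-1

Take 1 mol G as basis and let X be its fractional conversion, so ξ = X.
At extent ξ: n_D = 4.26 − 2X; n_G = 1 − X; n_F = 2X.
Total moles n_T = 5.26 − X.
At X = 0.409: n_D = 3.44, n_G = 0.591, n_F = 0.818, n_T = 4.85.
p_i = (n_i/n_T)·P. K_p = p_F^2 / (p_D^2 p_G) = 0.164 atm^-1.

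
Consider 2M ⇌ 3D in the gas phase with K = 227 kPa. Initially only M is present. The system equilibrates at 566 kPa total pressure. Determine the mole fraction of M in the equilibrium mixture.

Take 1 mol M as basis and let X be its fractional conversion, so ξ = 0.5X.
Moles: n_M = 1 − X; n_D = 1.5X.
Total moles n_T = 1 + 0.5X.
With p_i = (n_i/n_T)P, K = p_D^3 / (p_M^2).
Equating to 227 kPa and solving on 0 < X < 1: X = 0.379.
Then n_M = 0.621, n_T = 1.19, so y_M = 0.522.

y_M = 0.522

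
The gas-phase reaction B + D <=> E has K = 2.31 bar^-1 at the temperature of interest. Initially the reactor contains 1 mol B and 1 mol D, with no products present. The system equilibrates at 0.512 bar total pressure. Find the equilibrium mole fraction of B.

Take 1 mol B as basis and let X be its fractional conversion, so ξ = X.
Moles: n_B = 1 − X; n_D = 1 − X; n_E = X.
Total moles n_T = 2 − X.
With p_i = (n_i/n_T)P, K = p_E / (p_B p_D).
Equating to 2.31 bar^-1 and solving on 0 < X < 1: X = 0.323.
Then n_B = 0.677, n_T = 1.68, so y_B = 0.404.

y_B = 0.404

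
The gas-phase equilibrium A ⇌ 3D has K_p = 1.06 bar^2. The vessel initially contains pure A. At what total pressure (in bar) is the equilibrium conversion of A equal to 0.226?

Basis: 1 mol A initially; let X = conversion of A. Extent ξ = X.
Moles: n_A = 1 − X; n_D = 3X.
Summing: n_T = 1 + 2X.
K_p = p_D^3 / (p_A) with p_i = (n_i/n_T)·P.
At X = 0.226: the mole-fraction product g(X) = Π y_i^ν_i = 0.191. Since K_p = g(X)·P^{2}, P = (K_p/g)^(1/2) = (1.06/0.191)^(1/2) = 2.36 bar.

P = 2.36 bar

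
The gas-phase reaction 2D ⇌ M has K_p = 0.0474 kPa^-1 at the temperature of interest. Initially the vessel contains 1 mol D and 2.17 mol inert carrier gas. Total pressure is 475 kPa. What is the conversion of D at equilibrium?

X = 0.780

Let X = conversion of D (basis 1 mol D); extent of reaction ξ = 0.5X.
At extent ξ: n_D = 1 − X; n_M = 0.5X; n_I = 2.17 (inert).
Summing: n_T = 3.17 − 0.5X.
Mole fractions y_i = n_i/n_T; K_p = p_M / (p_D^2) with p_i = y_i·P.
Setting this equal to 0.0474 kPa^-1 and taking the physical root (0 < X < 1) gives X = 0.780.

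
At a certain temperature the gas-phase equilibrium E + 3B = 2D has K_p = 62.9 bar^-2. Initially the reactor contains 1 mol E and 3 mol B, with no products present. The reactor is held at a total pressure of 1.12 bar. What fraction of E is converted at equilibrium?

X = 0.718

Let X = conversion of E (basis 1 mol E); extent of reaction ξ = X.
Moles: n_E = 1 − X; n_B = 3 − 3X; n_D = 2X.
Summing: n_T = 4 − 2X.
Mole fractions y_i = n_i/n_T; K_p = p_D^2 / (p_E p_B^3) with p_i = y_i·P.
This yields a degree-4 equation in X; solving on (0,1), X = 0.718.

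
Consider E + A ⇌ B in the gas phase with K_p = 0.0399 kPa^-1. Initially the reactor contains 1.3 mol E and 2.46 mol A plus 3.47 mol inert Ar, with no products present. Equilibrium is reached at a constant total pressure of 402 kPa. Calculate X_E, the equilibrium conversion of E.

Let X = conversion of E (basis 1.3 mol E); extent of reaction ξ = 1.3X.
Species balance: n_E = 1.3 − 1.3X; n_A = 2.46 − 1.3X; n_B = 1.3X; n_I = 3.47 (inert).
Total moles n_T = 7.23 − 1.3X.
With p_i = (n_i/n_T)P, K_p = p_B / (p_E p_A).
Setting this equal to 0.0399 kPa^-1 and taking the physical root (0 < X < 1) gives X = 0.788.

X = 0.788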